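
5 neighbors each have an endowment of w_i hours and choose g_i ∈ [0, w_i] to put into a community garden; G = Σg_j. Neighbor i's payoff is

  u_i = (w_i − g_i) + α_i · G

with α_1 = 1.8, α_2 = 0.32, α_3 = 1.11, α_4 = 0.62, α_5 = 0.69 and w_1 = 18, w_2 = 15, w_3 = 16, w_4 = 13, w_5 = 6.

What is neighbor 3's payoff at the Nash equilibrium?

37.74

∂u_i/∂g_i = α_i − 1, so neighbor i contributes w_i if α_i > 1, else 0.
α_i > 1 for i ∈ {1, 3}; NE contributions (18, 0, 16, 0, 0), G = 34.
u_3 = (16 − 16) + 1.11·34 = 37.74.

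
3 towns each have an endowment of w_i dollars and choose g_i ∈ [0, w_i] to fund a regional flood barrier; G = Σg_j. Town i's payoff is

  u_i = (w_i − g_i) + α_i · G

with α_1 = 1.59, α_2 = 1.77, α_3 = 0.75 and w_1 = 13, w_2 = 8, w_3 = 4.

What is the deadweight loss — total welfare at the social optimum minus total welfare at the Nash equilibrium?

12.44

∂u_i/∂g_i = α_i − 1, so town i contributes w_i if α_i > 1, else 0.
α_i > 1 for i ∈ {1, 2}; NE contributions (13, 8, 0), G = 21.
W^NE = Σw_i − G^NE + (Σα_i)·G^NE = 25 + 3.11·21 = 90.31.
Planner: ∂(Σu_j)/∂g_i = Σα_j − 1 = 3.11 > 0, so everyone contributes w_i; G^SO = 25, W^SO = 25 + 3.11·25 = 102.75.
Deadweight loss = 12.44.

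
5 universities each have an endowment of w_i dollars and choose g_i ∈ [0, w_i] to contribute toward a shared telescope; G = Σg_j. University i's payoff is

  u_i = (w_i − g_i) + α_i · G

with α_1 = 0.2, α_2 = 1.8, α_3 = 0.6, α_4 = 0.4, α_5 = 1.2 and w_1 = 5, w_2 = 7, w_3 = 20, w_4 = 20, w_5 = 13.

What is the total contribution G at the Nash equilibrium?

20

∂u_i/∂g_i = α_i − 1, so university i contributes w_i if α_i > 1, else 0.
α_i > 1 for i ∈ {2, 5}; NE contributions (0, 7, 0, 0, 13), G = 20.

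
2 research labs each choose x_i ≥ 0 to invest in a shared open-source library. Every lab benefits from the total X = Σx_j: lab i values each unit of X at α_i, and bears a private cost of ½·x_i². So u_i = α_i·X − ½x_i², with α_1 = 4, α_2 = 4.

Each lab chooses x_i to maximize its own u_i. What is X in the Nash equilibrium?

Lab i's FOC: ∂u_i/∂x_i = α_i − x_i = 0, so x_i* = α_i.
NE contributions = (4, 4); X = 8.

8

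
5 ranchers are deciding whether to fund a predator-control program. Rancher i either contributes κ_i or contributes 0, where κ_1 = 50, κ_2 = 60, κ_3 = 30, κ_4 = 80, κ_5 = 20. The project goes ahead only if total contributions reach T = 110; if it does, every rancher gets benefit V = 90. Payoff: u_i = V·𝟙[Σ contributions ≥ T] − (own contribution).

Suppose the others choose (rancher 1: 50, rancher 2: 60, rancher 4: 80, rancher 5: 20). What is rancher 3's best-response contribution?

Others' total = 210 ≥ 110; contributing adds cost 30 for no extra benefit.
Best response: 0.

0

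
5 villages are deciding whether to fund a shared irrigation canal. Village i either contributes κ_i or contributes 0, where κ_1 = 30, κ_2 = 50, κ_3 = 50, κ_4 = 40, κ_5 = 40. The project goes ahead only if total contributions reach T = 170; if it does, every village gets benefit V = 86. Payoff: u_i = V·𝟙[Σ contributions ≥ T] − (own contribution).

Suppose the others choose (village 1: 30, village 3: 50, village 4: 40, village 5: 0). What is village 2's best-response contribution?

Others' total = 120. Contributing 50 brings total to 170 ≥ 170: gain V − κ_2 = 36.
Best response: 50.

50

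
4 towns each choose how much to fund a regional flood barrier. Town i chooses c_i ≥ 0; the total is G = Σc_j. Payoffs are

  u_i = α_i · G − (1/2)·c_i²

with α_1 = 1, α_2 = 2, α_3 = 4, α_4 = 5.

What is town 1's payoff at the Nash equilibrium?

Town i's FOC: ∂u_i/∂c_i = α_i − c_i = 0, so c_i* = α_i.
NE contributions = (1, 2, 4, 5); G = 12.
u_1 = α_1·G − ½·(c_1)² = 1·12 − ½·1² = 11.5.

11.5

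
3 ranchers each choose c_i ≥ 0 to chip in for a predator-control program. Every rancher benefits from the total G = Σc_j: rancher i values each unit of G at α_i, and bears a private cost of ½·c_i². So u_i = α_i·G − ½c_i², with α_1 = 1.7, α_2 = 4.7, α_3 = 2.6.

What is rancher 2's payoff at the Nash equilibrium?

31.255

Rancher i's FOC: ∂u_i/∂c_i = α_i − c_i = 0, so c_i* = α_i.
NE contributions = (1.7, 4.7, 2.6); G = 9.
u_2 = α_2·G − ½·(c_2)² = 4.7·9 − ½·4.7² = 31.255.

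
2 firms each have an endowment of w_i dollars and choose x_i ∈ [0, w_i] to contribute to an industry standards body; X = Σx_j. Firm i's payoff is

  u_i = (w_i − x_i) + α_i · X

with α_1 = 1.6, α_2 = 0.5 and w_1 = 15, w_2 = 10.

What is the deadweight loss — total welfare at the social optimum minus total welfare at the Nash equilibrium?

∂u_i/∂x_i = α_i − 1, so firm i contributes w_i if α_i > 1, else 0.
α_i > 1 for i ∈ {1}; NE contributions (15, 0), X = 15.
W^NE = Σw_i − X^NE + (Σα_i)·X^NE = 25 + 1.1·15 = 41.5.
Planner: ∂(Σu_j)/∂x_i = Σα_j − 1 = 1.1 > 0, so everyone contributes w_i; X^SO = 25, W^SO = 25 + 1.1·25 = 52.5.
Deadweight loss = 11.

11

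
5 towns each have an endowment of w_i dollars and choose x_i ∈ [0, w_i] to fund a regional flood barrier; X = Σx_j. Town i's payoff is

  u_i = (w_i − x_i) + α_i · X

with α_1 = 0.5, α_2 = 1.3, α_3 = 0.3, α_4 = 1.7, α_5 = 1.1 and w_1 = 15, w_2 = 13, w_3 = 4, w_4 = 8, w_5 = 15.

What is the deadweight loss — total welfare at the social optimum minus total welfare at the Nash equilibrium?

74.1

∂u_i/∂x_i = α_i − 1, so town i contributes w_i if α_i > 1, else 0.
α_i > 1 for i ∈ {2, 4, 5}; NE contributions (0, 13, 0, 8, 15), X = 36.
W^NE = Σw_i − X^NE + (Σα_i)·X^NE = 55 + 3.9·36 = 195.4.
Planner: ∂(Σu_j)/∂x_i = Σα_j − 1 = 3.9 > 0, so everyone contributes w_i; X^SO = 55, W^SO = 55 + 3.9·55 = 269.5.
Deadweight loss = 74.1.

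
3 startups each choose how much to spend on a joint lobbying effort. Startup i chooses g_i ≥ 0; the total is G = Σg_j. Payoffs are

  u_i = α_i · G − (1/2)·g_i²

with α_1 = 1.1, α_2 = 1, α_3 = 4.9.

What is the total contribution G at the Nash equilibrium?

7

Startup i's FOC: ∂u_i/∂g_i = α_i − g_i = 0, so g_i* = α_i.
NE contributions = (1.1, 1, 4.9); G = 7.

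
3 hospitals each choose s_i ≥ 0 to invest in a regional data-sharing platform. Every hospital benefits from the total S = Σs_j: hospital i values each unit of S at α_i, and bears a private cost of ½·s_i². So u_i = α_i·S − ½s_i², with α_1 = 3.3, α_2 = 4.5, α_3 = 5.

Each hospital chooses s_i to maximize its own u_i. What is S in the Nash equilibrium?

Hospital i's FOC: ∂u_i/∂s_i = α_i − s_i = 0, so s_i* = α_i.
NE contributions = (3.3, 4.5, 5); S = 12.8.

12.8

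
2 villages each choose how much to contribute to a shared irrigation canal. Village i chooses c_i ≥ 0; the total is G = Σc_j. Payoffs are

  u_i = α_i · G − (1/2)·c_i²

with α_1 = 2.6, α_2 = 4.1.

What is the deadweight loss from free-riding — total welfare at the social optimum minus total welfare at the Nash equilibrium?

Village i's FOC: ∂u_i/∂c_i = α_i − c_i = 0, so c_i* = α_i.
NE contributions = (2.6, 4.1); G = 6.7.
W^NE = (Σα)·G − ½Σα_i² = 6.7² − ½·23.57 = 33.105.
Planner sets c_i = Σα_j = 6.7 for every i, so G^SO = 2·6.7 = 13.4.
W^SO = (Σα)·G^SO − ½·2·(Σα)² = (2/2)·6.7² = 44.89.
Deadweight loss = W^SO − W^NE = 11.785.

11.785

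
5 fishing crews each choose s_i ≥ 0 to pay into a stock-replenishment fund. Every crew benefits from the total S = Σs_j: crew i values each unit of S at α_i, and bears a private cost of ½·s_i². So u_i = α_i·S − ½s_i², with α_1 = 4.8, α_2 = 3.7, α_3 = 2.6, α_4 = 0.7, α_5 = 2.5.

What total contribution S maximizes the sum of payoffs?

Planner FOC: ∂(Σu_j)/∂s_i = (Σα_j) − s_i = 0, so s_i^SO = Σα_j = 14.3 for every i; S^SO = 71.5.

71.5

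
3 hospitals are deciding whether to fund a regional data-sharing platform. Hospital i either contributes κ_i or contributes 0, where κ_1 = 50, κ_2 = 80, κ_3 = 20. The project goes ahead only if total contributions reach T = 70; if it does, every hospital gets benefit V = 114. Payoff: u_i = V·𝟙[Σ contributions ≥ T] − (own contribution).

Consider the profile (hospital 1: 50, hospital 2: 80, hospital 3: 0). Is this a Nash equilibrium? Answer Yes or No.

No

Total = 130 ≥ 70: provided.
Hospital 1 (pledges 50, payoff 64): dropping to 0 → total 80, payoff 114. Profitable deviation.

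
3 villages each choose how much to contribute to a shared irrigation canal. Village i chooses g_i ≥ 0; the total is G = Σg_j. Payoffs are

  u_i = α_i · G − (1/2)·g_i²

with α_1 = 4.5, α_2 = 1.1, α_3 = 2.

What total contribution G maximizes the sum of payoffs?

Planner FOC: ∂(Σu_j)/∂g_i = (Σα_j) − g_i = 0, so g_i^SO = Σα_j = 7.6 for every i; G^SO = 22.8.

22.8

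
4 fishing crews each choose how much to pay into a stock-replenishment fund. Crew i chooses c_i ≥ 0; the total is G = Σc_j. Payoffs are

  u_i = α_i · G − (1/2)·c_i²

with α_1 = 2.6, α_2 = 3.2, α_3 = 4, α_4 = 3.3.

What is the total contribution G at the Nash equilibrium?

13.1

Crew i's FOC: ∂u_i/∂c_i = α_i − c_i = 0, so c_i* = α_i.
NE contributions = (2.6, 3.2, 4, 3.3); G = 13.1.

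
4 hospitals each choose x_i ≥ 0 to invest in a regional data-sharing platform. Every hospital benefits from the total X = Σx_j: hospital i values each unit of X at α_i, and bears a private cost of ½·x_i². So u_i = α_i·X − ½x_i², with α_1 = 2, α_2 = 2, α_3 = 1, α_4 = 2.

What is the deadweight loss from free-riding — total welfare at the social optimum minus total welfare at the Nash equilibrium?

Hospital i's FOC: ∂u_i/∂x_i = α_i − x_i = 0, so x_i* = α_i.
NE contributions = (2, 2, 1, 2); X = 7.
W^NE = (Σα)·X − ½Σα_i² = 7² − ½·13 = 42.5.
Planner sets x_i = Σα_j = 7 for every i, so X^SO = 4·7 = 28.
W^SO = (Σα)·X^SO − ½·4·(Σα)² = (4/2)·7² = 98.
Deadweight loss = W^SO − W^NE = 55.5.

55.5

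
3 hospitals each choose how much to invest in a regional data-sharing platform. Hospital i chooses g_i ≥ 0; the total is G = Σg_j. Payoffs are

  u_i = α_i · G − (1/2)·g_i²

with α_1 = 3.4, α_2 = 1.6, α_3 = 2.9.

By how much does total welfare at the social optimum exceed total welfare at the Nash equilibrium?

Hospital i's FOC: ∂u_i/∂g_i = α_i − g_i = 0, so g_i* = α_i.
NE contributions = (3.4, 1.6, 2.9); G = 7.9.
W^NE = (Σα)·G − ½Σα_i² = 7.9² − ½·22.53 = 51.145.
Planner sets g_i = Σα_j = 7.9 for every i, so G^SO = 3·7.9 = 23.7.
W^SO = (Σα)·G^SO − ½·3·(Σα)² = (3/2)·7.9² = 93.615.
Deadweight loss = W^SO − W^NE = 42.47.

42.47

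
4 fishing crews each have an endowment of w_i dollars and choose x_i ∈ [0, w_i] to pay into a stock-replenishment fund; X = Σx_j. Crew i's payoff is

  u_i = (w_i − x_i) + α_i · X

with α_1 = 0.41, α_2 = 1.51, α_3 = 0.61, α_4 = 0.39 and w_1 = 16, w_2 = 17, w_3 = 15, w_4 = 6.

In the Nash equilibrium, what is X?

∂u_i/∂x_i = α_i − 1, so crew i contributes w_i if α_i > 1, else 0.
α_i > 1 for i ∈ {2}; NE contributions (0, 17, 0, 0), X = 17.

17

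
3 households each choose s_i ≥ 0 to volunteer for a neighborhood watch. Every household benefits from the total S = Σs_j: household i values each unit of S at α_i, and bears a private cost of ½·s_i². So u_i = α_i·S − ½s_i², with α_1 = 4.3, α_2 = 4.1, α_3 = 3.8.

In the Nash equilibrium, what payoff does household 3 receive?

Household i's FOC: ∂u_i/∂s_i = α_i − s_i = 0, so s_i* = α_i.
NE contributions = (4.3, 4.1, 3.8); S = 12.2.
u_3 = α_3·S − ½·(s_3)² = 3.8·12.2 − ½·3.8² = 39.14.

39.14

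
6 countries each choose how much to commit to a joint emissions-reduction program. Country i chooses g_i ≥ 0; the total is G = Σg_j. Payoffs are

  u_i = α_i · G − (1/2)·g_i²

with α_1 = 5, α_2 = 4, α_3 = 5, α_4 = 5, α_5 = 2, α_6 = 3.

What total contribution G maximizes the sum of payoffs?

144

Planner FOC: ∂(Σu_j)/∂g_i = (Σα_j) − g_i = 0, so g_i^SO = Σα_j = 24 for every i; G^SO = 144.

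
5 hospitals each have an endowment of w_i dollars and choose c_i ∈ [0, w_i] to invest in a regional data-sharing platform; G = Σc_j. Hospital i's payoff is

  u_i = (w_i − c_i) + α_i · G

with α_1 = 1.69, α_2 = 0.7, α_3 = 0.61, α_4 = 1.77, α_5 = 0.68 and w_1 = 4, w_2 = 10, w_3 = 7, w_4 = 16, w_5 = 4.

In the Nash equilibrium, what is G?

∂u_i/∂c_i = α_i − 1, so hospital i contributes w_i if α_i > 1, else 0.
α_i > 1 for i ∈ {1, 4}; NE contributions (4, 0, 0, 16, 0), G = 20.

20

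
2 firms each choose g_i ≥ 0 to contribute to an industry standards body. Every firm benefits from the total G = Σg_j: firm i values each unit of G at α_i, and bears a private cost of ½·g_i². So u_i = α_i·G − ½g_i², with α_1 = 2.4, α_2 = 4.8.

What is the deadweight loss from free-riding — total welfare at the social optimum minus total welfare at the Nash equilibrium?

Firm i's FOC: ∂u_i/∂g_i = α_i − g_i = 0, so g_i* = α_i.
NE contributions = (2.4, 4.8); G = 7.2.
W^NE = (Σα)·G − ½Σα_i² = 7.2² − ½·28.8 = 37.44.
Planner sets g_i = Σα_j = 7.2 for every i, so G^SO = 2·7.2 = 14.4.
W^SO = (Σα)·G^SO − ½·2·(Σα)² = (2/2)·7.2² = 51.84.
Deadweight loss = W^SO − W^NE = 14.4.

14.4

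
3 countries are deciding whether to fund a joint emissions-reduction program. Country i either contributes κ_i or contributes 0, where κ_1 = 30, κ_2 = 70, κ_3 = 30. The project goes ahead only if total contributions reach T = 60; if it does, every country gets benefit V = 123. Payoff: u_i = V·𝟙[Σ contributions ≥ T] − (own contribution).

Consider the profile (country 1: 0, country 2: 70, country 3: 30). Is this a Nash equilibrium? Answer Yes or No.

No

Total = 100 ≥ 60: provided.
Country 1 (pledges 0, payoff 123): pledging 30 → total 130, payoff 93. No gain.
Country 2 (pledges 70, payoff 53): dropping to 0 → total 30, payoff 0. No gain.
Country 3 (pledges 30, payoff 93): dropping to 0 → total 70, payoff 123. Profitable deviation.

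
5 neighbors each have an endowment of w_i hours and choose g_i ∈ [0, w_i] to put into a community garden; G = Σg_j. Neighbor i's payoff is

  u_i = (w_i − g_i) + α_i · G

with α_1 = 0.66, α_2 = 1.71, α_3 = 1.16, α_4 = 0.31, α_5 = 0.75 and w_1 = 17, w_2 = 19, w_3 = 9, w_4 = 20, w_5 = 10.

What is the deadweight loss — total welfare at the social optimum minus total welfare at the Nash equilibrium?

∂u_i/∂g_i = α_i − 1, so neighbor i contributes w_i if α_i > 1, else 0.
α_i > 1 for i ∈ {2, 3}; NE contributions (0, 19, 9, 0, 0), G = 28.
W^NE = Σw_i − G^NE + (Σα_i)·G^NE = 75 + 3.59·28 = 175.52.
Planner: ∂(Σu_j)/∂g_i = Σα_j − 1 = 3.59 > 0, so everyone contributes w_i; G^SO = 75, W^SO = 75 + 3.59·75 = 344.25.
Deadweight loss = 168.73.

168.73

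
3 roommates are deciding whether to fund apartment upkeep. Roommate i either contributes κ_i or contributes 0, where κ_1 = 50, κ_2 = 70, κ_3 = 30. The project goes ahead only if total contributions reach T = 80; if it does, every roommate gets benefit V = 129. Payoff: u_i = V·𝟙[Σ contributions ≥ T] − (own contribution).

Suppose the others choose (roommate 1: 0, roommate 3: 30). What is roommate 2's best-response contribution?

Others' total = 30. Contributing 70 brings total to 100 ≥ 80: gain V − κ_2 = 59.
Best response: 70.

70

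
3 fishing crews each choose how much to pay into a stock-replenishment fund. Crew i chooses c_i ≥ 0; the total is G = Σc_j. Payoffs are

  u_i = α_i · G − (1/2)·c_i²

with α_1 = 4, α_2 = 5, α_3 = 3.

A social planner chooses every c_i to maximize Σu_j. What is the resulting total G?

36

Planner FOC: ∂(Σu_j)/∂c_i = (Σα_j) − c_i = 0, so c_i^SO = Σα_j = 12 for every i; G^SO = 36.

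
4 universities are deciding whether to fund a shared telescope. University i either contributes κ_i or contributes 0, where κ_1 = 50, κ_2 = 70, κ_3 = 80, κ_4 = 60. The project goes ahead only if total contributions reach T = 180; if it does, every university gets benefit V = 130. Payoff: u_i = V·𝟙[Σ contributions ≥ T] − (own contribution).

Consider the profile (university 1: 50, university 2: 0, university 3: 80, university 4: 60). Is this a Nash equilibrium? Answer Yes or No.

Yes

Total = 190 ≥ 180: provided.
University 1 (pledges 50, payoff 80): dropping to 0 → total 140, payoff 0. No gain.
University 2 (pledges 0, payoff 130): pledging 70 → total 260, payoff 60. No gain.
University 3 (pledges 80, payoff 50): dropping to 0 → total 110, payoff 0. No gain.
University 4 (pledges 60, payoff 70): dropping to 0 → total 130, payoff 0. No gain.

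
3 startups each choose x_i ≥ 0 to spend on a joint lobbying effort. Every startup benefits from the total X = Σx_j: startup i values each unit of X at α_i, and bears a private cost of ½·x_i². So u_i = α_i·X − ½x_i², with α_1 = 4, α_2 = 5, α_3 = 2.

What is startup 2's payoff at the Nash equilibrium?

Startup i's FOC: ∂u_i/∂x_i = α_i − x_i = 0, so x_i* = α_i.
NE contributions = (4, 5, 2); X = 11.
u_2 = α_2·X − ½·(x_2)² = 5·11 − ½·5² = 42.5.

42.5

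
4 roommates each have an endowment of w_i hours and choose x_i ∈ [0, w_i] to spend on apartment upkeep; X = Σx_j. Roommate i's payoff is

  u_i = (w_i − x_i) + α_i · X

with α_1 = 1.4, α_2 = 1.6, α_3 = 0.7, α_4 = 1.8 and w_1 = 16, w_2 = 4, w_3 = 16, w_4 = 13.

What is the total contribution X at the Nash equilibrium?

33

∂u_i/∂x_i = α_i − 1, so roommate i contributes w_i if α_i > 1, else 0.
α_i > 1 for i ∈ {1, 2, 4}; NE contributions (16, 4, 0, 13), X = 33.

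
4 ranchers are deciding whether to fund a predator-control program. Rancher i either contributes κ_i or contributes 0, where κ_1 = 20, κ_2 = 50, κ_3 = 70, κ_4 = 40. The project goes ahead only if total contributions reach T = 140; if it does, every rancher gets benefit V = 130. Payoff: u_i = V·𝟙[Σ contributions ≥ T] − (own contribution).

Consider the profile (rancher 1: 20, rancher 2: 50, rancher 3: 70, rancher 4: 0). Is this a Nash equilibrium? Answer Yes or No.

Yes

Total = 140 ≥ 140: provided.
Rancher 1 (pledges 20, payoff 110): dropping to 0 → total 120, payoff 0. No gain.
Rancher 2 (pledges 50, payoff 80): dropping to 0 → total 90, payoff 0. No gain.
Rancher 3 (pledges 70, payoff 60): dropping to 0 → total 70, payoff 0. No gain.
Rancher 4 (pledges 0, payoff 130): pledging 40 → total 180, payoff 90. No gain.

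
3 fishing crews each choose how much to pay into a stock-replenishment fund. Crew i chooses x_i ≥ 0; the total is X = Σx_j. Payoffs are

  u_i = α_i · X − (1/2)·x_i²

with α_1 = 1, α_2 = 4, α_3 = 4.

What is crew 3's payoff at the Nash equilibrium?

28

Crew i's FOC: ∂u_i/∂x_i = α_i − x_i = 0, so x_i* = α_i.
NE contributions = (1, 4, 4); X = 9.
u_3 = α_3·X − ½·(x_3)² = 4·9 − ½·4² = 28.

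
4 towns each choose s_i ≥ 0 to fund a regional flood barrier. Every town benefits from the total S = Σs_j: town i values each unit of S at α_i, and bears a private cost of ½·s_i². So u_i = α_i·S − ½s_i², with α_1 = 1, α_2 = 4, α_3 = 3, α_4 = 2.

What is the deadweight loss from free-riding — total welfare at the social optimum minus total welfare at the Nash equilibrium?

Town i's FOC: ∂u_i/∂s_i = α_i − s_i = 0, so s_i* = α_i.
NE contributions = (1, 4, 3, 2); S = 10.
W^NE = (Σα)·S − ½Σα_i² = 10² − ½·30 = 85.
Planner sets s_i = Σα_j = 10 for every i, so S^SO = 4·10 = 40.
W^SO = (Σα)·S^SO − ½·4·(Σα)² = (4/2)·10² = 200.
Deadweight loss = W^SO − W^NE = 115.

115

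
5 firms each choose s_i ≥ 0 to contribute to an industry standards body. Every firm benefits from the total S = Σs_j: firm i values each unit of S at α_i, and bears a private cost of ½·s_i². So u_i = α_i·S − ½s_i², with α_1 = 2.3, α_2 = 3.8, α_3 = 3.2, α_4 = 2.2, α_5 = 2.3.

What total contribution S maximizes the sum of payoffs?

69

Planner FOC: ∂(Σu_j)/∂s_i = (Σα_j) − s_i = 0, so s_i^SO = Σα_j = 13.8 for every i; S^SO = 69.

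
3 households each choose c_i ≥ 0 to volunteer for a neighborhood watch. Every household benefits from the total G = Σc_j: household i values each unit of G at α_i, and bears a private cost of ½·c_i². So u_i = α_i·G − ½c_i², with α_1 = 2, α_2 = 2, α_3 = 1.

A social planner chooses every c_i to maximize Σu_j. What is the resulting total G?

Planner FOC: ∂(Σu_j)/∂c_i = (Σα_j) − c_i = 0, so c_i^SO = Σα_j = 5 for every i; G^SO = 15.

15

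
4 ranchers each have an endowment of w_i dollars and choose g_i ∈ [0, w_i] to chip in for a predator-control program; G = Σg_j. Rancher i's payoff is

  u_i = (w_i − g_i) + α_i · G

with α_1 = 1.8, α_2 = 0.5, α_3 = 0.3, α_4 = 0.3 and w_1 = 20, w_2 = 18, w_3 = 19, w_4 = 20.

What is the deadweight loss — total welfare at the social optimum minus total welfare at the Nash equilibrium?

108.3

∂u_i/∂g_i = α_i − 1, so rancher i contributes w_i if α_i > 1, else 0.
α_i > 1 for i ∈ {1}; NE contributions (20, 0, 0, 0), G = 20.
W^NE = Σw_i − G^NE + (Σα_i)·G^NE = 77 + 1.9·20 = 115.
Planner: ∂(Σu_j)/∂g_i = Σα_j − 1 = 1.9 > 0, so everyone contributes w_i; G^SO = 77, W^SO = 77 + 1.9·77 = 223.3.
Deadweight loss = 108.3.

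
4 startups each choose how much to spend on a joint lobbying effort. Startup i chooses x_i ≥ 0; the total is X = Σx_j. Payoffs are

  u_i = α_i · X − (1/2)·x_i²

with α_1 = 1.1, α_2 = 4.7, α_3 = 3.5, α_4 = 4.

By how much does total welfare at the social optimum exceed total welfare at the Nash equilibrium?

202.665

Startup i's FOC: ∂u_i/∂x_i = α_i − x_i = 0, so x_i* = α_i.
NE contributions = (1.1, 4.7, 3.5, 4); X = 13.3.
W^NE = (Σα)·X − ½Σα_i² = 13.3² − ½·51.55 = 151.115.
Planner sets x_i = Σα_j = 13.3 for every i, so X^SO = 4·13.3 = 53.2.
W^SO = (Σα)·X^SO − ½·4·(Σα)² = (4/2)·13.3² = 353.78.
Deadweight loss = W^SO − W^NE = 202.665.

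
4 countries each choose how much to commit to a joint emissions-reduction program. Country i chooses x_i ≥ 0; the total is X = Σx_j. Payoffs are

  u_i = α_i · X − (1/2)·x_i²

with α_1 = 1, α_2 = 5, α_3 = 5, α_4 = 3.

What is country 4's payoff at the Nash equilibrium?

37.5

Country i's FOC: ∂u_i/∂x_i = α_i − x_i = 0, so x_i* = α_i.
NE contributions = (1, 5, 5, 3); X = 14.
u_4 = α_4·X − ½·(x_4)² = 3·14 − ½·3² = 37.5.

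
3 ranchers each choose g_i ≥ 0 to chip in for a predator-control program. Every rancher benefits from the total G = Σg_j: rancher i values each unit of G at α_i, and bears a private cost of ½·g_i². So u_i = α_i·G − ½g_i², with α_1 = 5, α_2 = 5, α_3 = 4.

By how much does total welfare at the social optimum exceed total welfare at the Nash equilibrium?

131

Rancher i's FOC: ∂u_i/∂g_i = α_i − g_i = 0, so g_i* = α_i.
NE contributions = (5, 5, 4); G = 14.
W^NE = (Σα)·G − ½Σα_i² = 14² − ½·66 = 163.
Planner sets g_i = Σα_j = 14 for every i, so G^SO = 3·14 = 42.
W^SO = (Σα)·G^SO − ½·3·(Σα)² = (3/2)·14² = 294.
Deadweight loss = W^SO − W^NE = 131.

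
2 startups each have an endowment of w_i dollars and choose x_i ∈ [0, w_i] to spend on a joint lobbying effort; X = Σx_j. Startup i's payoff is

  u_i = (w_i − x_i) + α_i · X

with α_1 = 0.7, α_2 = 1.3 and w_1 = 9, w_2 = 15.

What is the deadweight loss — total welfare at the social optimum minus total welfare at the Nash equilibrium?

9

∂u_i/∂x_i = α_i − 1, so startup i contributes w_i if α_i > 1, else 0.
α_i > 1 for i ∈ {2}; NE contributions (0, 15), X = 15.
W^NE = Σw_i − X^NE + (Σα_i)·X^NE = 24 + 1·15 = 39.
Planner: ∂(Σu_j)/∂x_i = Σα_j − 1 = 1 > 0, so everyone contributes w_i; X^SO = 24, W^SO = 24 + 1·24 = 48.
Deadweight loss = 9.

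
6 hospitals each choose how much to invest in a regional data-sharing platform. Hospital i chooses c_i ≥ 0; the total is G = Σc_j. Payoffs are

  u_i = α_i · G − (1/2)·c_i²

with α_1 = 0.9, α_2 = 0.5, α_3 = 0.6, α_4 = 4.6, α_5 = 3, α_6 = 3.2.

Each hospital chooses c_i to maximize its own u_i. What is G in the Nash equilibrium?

Hospital i's FOC: ∂u_i/∂c_i = α_i − c_i = 0, so c_i* = α_i.
NE contributions = (0.9, 0.5, 0.6, 4.6, 3, 3.2); G = 12.8.

12.8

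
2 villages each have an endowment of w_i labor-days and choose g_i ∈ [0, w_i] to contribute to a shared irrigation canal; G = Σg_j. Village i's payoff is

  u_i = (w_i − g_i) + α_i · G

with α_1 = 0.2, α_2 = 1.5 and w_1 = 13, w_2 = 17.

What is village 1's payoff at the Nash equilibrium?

∂u_i/∂g_i = α_i − 1, so village i contributes w_i if α_i > 1, else 0.
α_i > 1 for i ∈ {2}; NE contributions (0, 17), G = 17.
u_1 = (13 − 0) + 0.2·17 = 16.4.

16.4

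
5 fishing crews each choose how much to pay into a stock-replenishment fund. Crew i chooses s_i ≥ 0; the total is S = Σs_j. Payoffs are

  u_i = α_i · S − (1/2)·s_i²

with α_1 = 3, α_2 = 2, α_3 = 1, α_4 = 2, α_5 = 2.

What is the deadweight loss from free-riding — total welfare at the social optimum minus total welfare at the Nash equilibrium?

161

Crew i's FOC: ∂u_i/∂s_i = α_i − s_i = 0, so s_i* = α_i.
NE contributions = (3, 2, 1, 2, 2); S = 10.
W^NE = (Σα)·S − ½Σα_i² = 10² − ½·22 = 89.
Planner sets s_i = Σα_j = 10 for every i, so S^SO = 5·10 = 50.
W^SO = (Σα)·S^SO − ½·5·(Σα)² = (5/2)·10² = 250.
Deadweight loss = W^SO − W^NE = 161.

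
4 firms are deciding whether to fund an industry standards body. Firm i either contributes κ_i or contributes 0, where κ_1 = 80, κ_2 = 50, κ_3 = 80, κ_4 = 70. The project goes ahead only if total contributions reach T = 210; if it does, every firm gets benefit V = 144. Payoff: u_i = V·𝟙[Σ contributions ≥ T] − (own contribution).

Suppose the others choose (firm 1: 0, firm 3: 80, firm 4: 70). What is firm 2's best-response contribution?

0

Others' total = 150. Even contributing 50 gives 200 < 210: no benefit either way.
Best response: 0.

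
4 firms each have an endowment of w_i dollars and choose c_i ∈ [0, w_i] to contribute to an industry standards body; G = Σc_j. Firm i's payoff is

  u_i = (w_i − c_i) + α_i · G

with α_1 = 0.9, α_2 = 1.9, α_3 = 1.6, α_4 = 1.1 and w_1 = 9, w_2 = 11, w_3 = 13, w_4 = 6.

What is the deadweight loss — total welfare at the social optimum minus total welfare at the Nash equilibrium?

∂u_i/∂c_i = α_i − 1, so firm i contributes w_i if α_i > 1, else 0.
α_i > 1 for i ∈ {2, 3, 4}; NE contributions (0, 11, 13, 6), G = 30.
W^NE = Σw_i − G^NE + (Σα_i)·G^NE = 39 + 4.5·30 = 174.
Planner: ∂(Σu_j)/∂c_i = Σα_j − 1 = 4.5 > 0, so everyone contributes w_i; G^SO = 39, W^SO = 39 + 4.5·39 = 214.5.
Deadweight loss = 40.5.

40.5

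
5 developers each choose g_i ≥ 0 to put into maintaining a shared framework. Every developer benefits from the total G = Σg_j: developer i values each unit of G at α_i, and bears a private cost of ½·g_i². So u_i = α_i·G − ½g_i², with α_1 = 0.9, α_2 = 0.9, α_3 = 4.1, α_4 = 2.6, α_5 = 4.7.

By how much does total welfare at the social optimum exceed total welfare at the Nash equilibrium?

285

Developer i's FOC: ∂u_i/∂g_i = α_i − g_i = 0, so g_i* = α_i.
NE contributions = (0.9, 0.9, 4.1, 2.6, 4.7); G = 13.2.
W^NE = (Σα)·G − ½Σα_i² = 13.2² − ½·47.28 = 150.6.
Planner sets g_i = Σα_j = 13.2 for every i, so G^SO = 5·13.2 = 66.
W^SO = (Σα)·G^SO − ½·5·(Σα)² = (5/2)·13.2² = 435.6.
Deadweight loss = W^SO − W^NE = 285.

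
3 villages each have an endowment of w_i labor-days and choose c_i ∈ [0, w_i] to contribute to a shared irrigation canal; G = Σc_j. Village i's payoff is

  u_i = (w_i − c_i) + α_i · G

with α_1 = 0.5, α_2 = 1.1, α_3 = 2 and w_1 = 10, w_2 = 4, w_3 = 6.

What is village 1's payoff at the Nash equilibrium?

15

∂u_i/∂c_i = α_i − 1, so village i contributes w_i if α_i > 1, else 0.
α_i > 1 for i ∈ {2, 3}; NE contributions (0, 4, 6), G = 10.
u_1 = (10 − 0) + 0.5·10 = 15.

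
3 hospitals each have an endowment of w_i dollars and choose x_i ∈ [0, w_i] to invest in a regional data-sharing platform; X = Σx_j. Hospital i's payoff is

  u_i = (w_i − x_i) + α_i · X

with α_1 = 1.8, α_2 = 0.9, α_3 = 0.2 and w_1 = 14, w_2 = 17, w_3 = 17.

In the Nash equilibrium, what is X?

∂u_i/∂x_i = α_i − 1, so hospital i contributes w_i if α_i > 1, else 0.
α_i > 1 for i ∈ {1}; NE contributions (14, 0, 0), X = 14.

14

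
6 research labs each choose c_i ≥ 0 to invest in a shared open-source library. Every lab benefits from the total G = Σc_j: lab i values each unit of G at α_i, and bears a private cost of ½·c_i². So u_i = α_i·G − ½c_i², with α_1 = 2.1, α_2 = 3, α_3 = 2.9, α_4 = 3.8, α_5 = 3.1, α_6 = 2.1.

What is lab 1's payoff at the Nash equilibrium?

Lab i's FOC: ∂u_i/∂c_i = α_i − c_i = 0, so c_i* = α_i.
NE contributions = (2.1, 3, 2.9, 3.8, 3.1, 2.1); G = 17.
u_1 = α_1·G − ½·(c_1)² = 2.1·17 − ½·2.1² = 33.495.

33.495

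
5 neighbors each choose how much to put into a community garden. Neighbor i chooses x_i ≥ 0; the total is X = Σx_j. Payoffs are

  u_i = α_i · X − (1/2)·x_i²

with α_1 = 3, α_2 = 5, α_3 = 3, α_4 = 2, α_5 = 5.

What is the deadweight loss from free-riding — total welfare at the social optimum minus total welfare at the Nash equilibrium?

Neighbor i's FOC: ∂u_i/∂x_i = α_i − x_i = 0, so x_i* = α_i.
NE contributions = (3, 5, 3, 2, 5); X = 18.
W^NE = (Σα)·X − ½Σα_i² = 18² − ½·72 = 288.
Planner sets x_i = Σα_j = 18 for every i, so X^SO = 5·18 = 90.
W^SO = (Σα)·X^SO − ½·5·(Σα)² = (5/2)·18² = 810.
Deadweight loss = W^SO − W^NE = 522.

522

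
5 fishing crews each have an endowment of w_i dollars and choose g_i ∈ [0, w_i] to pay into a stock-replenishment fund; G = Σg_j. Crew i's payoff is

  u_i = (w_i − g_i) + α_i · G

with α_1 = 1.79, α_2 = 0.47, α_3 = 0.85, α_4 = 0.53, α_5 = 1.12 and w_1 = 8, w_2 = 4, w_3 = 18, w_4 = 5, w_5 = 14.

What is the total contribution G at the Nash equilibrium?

∂u_i/∂g_i = α_i − 1, so crew i contributes w_i if α_i > 1, else 0.
α_i > 1 for i ∈ {1, 5}; NE contributions (8, 0, 0, 0, 14), G = 22.

22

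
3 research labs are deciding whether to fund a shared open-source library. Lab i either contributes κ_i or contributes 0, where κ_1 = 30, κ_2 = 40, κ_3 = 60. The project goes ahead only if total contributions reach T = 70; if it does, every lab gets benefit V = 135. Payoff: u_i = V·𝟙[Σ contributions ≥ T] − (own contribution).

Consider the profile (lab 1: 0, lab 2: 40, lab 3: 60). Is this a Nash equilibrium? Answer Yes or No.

Yes

Total = 100 ≥ 70: provided.
Lab 1 (pledges 0, payoff 135): pledging 30 → total 130, payoff 105. No gain.
Lab 2 (pledges 40, payoff 95): dropping to 0 → total 60, payoff 0. No gain.
Lab 3 (pledges 60, payoff 75): dropping to 0 → total 40, payoff 0. No gain.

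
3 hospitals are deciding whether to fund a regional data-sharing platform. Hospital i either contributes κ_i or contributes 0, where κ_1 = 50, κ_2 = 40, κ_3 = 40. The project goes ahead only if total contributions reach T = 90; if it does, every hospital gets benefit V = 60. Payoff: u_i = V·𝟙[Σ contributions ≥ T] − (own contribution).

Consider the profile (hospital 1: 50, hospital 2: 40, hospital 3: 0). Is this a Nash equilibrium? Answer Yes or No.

Total = 90 ≥ 90: provided.
Hospital 1 (pledges 50, payoff 10): dropping to 0 → total 40, payoff 0. No gain.
Hospital 2 (pledges 40, payoff 20): dropping to 0 → total 50, payoff 0. No gain.
Hospital 3 (pledges 0, payoff 60): pledging 40 → total 130, payoff 20. No gain.

Yes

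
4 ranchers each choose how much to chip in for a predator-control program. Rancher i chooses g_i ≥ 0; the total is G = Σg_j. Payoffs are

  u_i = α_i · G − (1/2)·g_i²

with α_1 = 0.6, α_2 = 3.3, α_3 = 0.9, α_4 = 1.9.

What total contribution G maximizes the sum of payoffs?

26.8

Planner FOC: ∂(Σu_j)/∂g_i = (Σα_j) − g_i = 0, so g_i^SO = Σα_j = 6.7 for every i; G^SO = 26.8.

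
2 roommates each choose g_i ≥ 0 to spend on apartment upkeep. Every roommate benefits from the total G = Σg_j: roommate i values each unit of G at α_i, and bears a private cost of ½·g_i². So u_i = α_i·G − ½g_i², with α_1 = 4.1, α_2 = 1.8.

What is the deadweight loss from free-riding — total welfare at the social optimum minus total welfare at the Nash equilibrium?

10.025

Roommate i's FOC: ∂u_i/∂g_i = α_i − g_i = 0, so g_i* = α_i.
NE contributions = (4.1, 1.8); G = 5.9.
W^NE = (Σα)·G − ½Σα_i² = 5.9² − ½·20.05 = 24.785.
Planner sets g_i = Σα_j = 5.9 for every i, so G^SO = 2·5.9 = 11.8.
W^SO = (Σα)·G^SO − ½·2·(Σα)² = (2/2)·5.9² = 34.81.
Deadweight loss = W^SO − W^NE = 10.025.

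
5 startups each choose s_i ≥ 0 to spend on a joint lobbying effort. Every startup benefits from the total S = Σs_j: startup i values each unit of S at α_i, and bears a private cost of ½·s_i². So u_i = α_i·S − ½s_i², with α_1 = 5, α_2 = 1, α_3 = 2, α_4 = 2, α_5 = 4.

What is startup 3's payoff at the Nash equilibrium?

Startup i's FOC: ∂u_i/∂s_i = α_i − s_i = 0, so s_i* = α_i.
NE contributions = (5, 1, 2, 2, 4); S = 14.
u_3 = α_3·S − ½·(s_3)² = 2·14 − ½·2² = 26.

26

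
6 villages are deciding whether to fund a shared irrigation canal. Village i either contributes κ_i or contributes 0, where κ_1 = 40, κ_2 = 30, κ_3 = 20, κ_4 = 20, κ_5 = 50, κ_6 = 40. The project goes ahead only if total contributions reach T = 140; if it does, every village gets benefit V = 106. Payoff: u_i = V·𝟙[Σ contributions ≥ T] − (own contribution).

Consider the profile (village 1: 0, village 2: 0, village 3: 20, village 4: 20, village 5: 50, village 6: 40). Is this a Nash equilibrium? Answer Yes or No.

Total = 130 < 140: not provided.
Village 1 (pledges 0, payoff 0): pledging 40 → total 170, payoff 66. Profitable deviation.

No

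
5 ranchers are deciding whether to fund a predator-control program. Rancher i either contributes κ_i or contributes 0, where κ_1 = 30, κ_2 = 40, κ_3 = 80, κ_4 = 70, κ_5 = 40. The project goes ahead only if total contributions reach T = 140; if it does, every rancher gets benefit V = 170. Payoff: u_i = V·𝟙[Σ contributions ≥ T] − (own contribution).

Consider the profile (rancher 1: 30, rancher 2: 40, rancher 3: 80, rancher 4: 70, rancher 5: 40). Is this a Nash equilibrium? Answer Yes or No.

No

Total = 260 ≥ 140: provided.
Rancher 1 (pledges 30, payoff 140): dropping to 0 → total 230, payoff 170. Profitable deviation.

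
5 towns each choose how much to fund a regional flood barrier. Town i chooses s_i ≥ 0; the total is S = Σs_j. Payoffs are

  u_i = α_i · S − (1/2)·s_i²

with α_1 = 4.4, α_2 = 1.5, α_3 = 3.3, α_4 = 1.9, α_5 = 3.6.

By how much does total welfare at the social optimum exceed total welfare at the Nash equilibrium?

348.67

Town i's FOC: ∂u_i/∂s_i = α_i − s_i = 0, so s_i* = α_i.
NE contributions = (4.4, 1.5, 3.3, 1.9, 3.6); S = 14.7.
W^NE = (Σα)·S − ½Σα_i² = 14.7² − ½·49.07 = 191.555.
Planner sets s_i = Σα_j = 14.7 for every i, so S^SO = 5·14.7 = 73.5.
W^SO = (Σα)·S^SO − ½·5·(Σα)² = (5/2)·14.7² = 540.225.
Deadweight loss = W^SO − W^NE = 348.67.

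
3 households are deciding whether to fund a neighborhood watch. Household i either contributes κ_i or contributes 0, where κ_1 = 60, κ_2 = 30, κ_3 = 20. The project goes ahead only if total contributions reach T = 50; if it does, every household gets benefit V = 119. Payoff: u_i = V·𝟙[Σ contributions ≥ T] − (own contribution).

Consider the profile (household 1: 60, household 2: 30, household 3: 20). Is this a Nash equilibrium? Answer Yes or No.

Total = 110 ≥ 50: provided.
Household 1 (pledges 60, payoff 59): dropping to 0 → total 50, payoff 119. Profitable deviation.

No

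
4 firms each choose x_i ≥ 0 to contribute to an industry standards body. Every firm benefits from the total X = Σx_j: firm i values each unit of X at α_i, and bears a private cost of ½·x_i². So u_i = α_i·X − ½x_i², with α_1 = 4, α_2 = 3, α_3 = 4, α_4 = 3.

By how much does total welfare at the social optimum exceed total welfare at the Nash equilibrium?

Firm i's FOC: ∂u_i/∂x_i = α_i − x_i = 0, so x_i* = α_i.
NE contributions = (4, 3, 4, 3); X = 14.
W^NE = (Σα)·X − ½Σα_i² = 14² − ½·50 = 171.
Planner sets x_i = Σα_j = 14 for every i, so X^SO = 4·14 = 56.
W^SO = (Σα)·X^SO − ½·4·(Σα)² = (4/2)·14² = 392.
Deadweight loss = W^SO − W^NE = 221.

221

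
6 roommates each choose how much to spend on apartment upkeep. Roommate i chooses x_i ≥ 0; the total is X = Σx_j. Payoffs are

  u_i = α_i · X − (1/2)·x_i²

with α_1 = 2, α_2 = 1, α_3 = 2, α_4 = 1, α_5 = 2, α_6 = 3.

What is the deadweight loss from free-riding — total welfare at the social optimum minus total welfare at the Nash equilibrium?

253.5

Roommate i's FOC: ∂u_i/∂x_i = α_i − x_i = 0, so x_i* = α_i.
NE contributions = (2, 1, 2, 1, 2, 3); X = 11.
W^NE = (Σα)·X − ½Σα_i² = 11² − ½·23 = 109.5.
Planner sets x_i = Σα_j = 11 for every i, so X^SO = 6·11 = 66.
W^SO = (Σα)·X^SO − ½·6·(Σα)² = (6/2)·11² = 363.
Deadweight loss = W^SO − W^NE = 253.5.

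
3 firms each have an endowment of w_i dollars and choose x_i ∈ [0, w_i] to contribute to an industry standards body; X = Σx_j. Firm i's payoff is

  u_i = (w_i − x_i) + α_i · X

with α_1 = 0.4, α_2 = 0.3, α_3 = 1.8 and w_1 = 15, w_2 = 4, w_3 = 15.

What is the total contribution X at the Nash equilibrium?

∂u_i/∂x_i = α_i − 1, so firm i contributes w_i if α_i > 1, else 0.
α_i > 1 for i ∈ {3}; NE contributions (0, 0, 15), X = 15.

15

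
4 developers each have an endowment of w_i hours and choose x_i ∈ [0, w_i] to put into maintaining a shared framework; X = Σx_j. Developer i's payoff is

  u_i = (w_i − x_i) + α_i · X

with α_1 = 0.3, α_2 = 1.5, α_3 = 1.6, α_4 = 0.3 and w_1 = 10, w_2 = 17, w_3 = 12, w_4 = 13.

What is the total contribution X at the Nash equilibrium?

29

∂u_i/∂x_i = α_i − 1, so developer i contributes w_i if α_i > 1, else 0.
α_i > 1 for i ∈ {2, 3}; NE contributions (0, 17, 12, 0), X = 29.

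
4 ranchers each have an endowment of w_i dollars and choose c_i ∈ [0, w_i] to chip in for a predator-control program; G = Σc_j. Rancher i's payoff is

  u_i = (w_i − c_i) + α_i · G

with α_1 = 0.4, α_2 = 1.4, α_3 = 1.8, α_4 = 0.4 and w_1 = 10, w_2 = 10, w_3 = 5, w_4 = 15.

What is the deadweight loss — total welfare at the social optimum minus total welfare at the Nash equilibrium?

∂u_i/∂c_i = α_i − 1, so rancher i contributes w_i if α_i > 1, else 0.
α_i > 1 for i ∈ {2, 3}; NE contributions (0, 10, 5, 0), G = 15.
W^NE = Σw_i − G^NE + (Σα_i)·G^NE = 40 + 3·15 = 85.
Planner: ∂(Σu_j)/∂c_i = Σα_j − 1 = 3 > 0, so everyone contributes w_i; G^SO = 40, W^SO = 40 + 3·40 = 160.
Deadweight loss = 75.

75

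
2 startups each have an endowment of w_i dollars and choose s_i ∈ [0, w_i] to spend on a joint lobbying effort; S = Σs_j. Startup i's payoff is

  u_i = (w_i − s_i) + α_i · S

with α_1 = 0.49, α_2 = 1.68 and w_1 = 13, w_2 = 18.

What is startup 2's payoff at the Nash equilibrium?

30.24

∂u_i/∂s_i = α_i − 1, so startup i contributes w_i if α_i > 1, else 0.
α_i > 1 for i ∈ {2}; NE contributions (0, 18), S = 18.
u_2 = (18 − 18) + 1.68·18 = 30.24.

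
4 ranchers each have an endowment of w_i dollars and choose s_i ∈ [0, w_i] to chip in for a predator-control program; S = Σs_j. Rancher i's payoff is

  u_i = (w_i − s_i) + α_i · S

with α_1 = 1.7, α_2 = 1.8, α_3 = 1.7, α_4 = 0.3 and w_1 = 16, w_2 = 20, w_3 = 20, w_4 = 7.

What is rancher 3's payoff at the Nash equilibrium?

∂u_i/∂s_i = α_i − 1, so rancher i contributes w_i if α_i > 1, else 0.
α_i > 1 for i ∈ {1, 2, 3}; NE contributions (16, 20, 20, 0), S = 56.
u_3 = (20 − 20) + 1.7·56 = 95.2.

95.2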